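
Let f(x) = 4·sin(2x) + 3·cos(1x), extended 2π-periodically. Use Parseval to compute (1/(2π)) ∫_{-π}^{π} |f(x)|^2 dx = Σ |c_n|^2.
Σ |c_n|^2 = 25/2

Expand |f|^2 and use orthogonality of {sin(nx), cos(mx)} on [-π, π]:
  ∫_{-π}^{π} sin(nx)^2 dx = π, ∫ cos(mx)^2 dx = π, and cross terms integrate to 0.
So ∫_{-π}^{π} f(x)^2 dx = 4^2 · π + 3^2 · π = (16 + 9)π.
Divide by 2π: (16 + 9)/2 = 25/2.
By Parseval, this equals Σ |c_n|^2.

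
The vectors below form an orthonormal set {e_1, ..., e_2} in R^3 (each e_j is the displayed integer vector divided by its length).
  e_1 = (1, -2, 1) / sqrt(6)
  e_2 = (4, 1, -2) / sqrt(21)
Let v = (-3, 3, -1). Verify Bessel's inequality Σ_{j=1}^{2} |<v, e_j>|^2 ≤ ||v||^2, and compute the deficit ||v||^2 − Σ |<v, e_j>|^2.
Σ |<v, e_j>|^2 = 19; ||v||^2 = 19; deficit = 0

Write each e_j = u_j / sqrt(<u_j, u_j>) where u_j is the displayed integer vector. Then <v, e_j> = <v, u_j> / sqrt(<u_j, u_j>), so |<v, e_j>|^2 = <v, u_j>^2 / <u_j, u_j>.
Coefficients: <v, e_1> = -10/sqrt(6), <v, e_2> = -7/sqrt(21).
Square and sum: Σ |<v, e_j>|^2 = 19.
Compute ||v||^2 = v·v = 19.
Deficit = 19 − 19 = 0 ≥ 0, confirming Bessel's inequality. (The deficit equals ||v − Σ <v,e_j> e_j||^2, the squared distance from v to span{e_j}.)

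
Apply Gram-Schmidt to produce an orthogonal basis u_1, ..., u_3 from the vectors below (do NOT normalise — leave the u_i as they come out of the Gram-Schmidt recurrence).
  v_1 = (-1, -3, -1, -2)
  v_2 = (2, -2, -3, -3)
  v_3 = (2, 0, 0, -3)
Orthogonal basis:
  u_1 = (-1, -3, -1, -2)
  u_2 = (43/15, 3/5, -32/15, -19/15)
  u_3 = (7/17, 7/17, 28/17, -28/17)

Apply the Gram-Schmidt recurrence
  u_1 = v_1
  u_i = v_i − Σ_{j<i} ((v_i · u_j) / (u_j · u_j)) · u_j.

Step by step this gives:
  u_1 = (-1, -3, -1, -2)
  u_2 = (43/15, 3/5, -32/15, -19/15)
  u_3 = (7/17, 7/17, 28/17, -28/17)

Orthogonality check:
  u_2 · u_1 = 0 (should be 0)
  u_3 · u_1 = 0 (should be 0)
  u_3 · u_2 = 0 (should be 0)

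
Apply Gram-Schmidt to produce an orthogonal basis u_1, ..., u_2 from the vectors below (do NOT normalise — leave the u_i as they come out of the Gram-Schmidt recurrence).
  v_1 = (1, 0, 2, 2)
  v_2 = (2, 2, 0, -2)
Orthogonal basis:
  u_1 = (1, 0, 2, 2)
  u_2 = (20/9, 2, 4/9, -14/9)

Apply the Gram-Schmidt recurrence
  u_1 = v_1
  u_i = v_i − Σ_{j<i} ((v_i · u_j) / (u_j · u_j)) · u_j.

Step by step this gives:
  u_1 = (1, 0, 2, 2)
  u_2 = (20/9, 2, 4/9, -14/9)

Orthogonality check:
  u_2 · u_1 = 0 (should be 0)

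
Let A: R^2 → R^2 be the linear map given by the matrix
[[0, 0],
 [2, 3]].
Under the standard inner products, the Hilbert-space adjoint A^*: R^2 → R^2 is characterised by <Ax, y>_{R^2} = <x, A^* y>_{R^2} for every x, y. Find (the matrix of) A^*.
A^* = A^T =
[[0, 2],
 [0, 3]]

For real matrices with standard dot products, the defining identity <Ax, y> = <x, A^* y> gives (Ax)^T y = x^T (A^*) y, i.e. x^T A^T y = x^T (A^*) y. Since this holds for all x, y, we must have A^* = A^T. Therefore
A^* =
[[0, 2],
 [0, 3]].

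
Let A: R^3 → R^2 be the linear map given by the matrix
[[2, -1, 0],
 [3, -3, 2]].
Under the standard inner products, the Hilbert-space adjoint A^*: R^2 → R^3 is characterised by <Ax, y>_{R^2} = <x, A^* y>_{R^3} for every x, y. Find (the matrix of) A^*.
A^* = A^T =
[[2, 3],
 [-1, -3],
 [0, 2]]

For real matrices with standard dot products, the defining identity <Ax, y> = <x, A^* y> gives (Ax)^T y = x^T (A^*) y, i.e. x^T A^T y = x^T (A^*) y. Since this holds for all x, y, we must have A^* = A^T. Therefore
A^* =
[[2, 3],
 [-1, -3],
 [0, 2]].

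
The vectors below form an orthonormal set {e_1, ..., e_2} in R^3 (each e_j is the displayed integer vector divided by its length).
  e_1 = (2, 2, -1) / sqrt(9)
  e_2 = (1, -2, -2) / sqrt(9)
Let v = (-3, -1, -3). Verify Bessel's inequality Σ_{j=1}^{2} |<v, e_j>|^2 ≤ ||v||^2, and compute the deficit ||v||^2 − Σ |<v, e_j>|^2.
Σ |<v, e_j>|^2 = 50/9; ||v||^2 = 19; deficit = 121/9

Write each e_j = u_j / sqrt(<u_j, u_j>) where u_j is the displayed integer vector. Then <v, e_j> = <v, u_j> / sqrt(<u_j, u_j>), so |<v, e_j>|^2 = <v, u_j>^2 / <u_j, u_j>.
Coefficients: <v, e_1> = -5/sqrt(9), <v, e_2> = 5/sqrt(9).
Square and sum: Σ |<v, e_j>|^2 = 50/9.
Compute ||v||^2 = v·v = 19.
Deficit = 19 − 50/9 = 121/9 ≥ 0, confirming Bessel's inequality. (The deficit equals ||v − Σ <v,e_j> e_j||^2, the squared distance from v to span{e_j}.)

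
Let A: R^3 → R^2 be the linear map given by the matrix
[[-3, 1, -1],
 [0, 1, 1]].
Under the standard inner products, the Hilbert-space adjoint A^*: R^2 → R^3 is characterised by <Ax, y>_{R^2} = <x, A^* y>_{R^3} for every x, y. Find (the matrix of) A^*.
A^* = A^T =
[[-3, 0],
 [1, 1],
 [-1, 1]]

For real matrices with standard dot products, the defining identity <Ax, y> = <x, A^* y> gives (Ax)^T y = x^T (A^*) y, i.e. x^T A^T y = x^T (A^*) y. Since this holds for all x, y, we must have A^* = A^T. Therefore
A^* =
[[-3, 0],
 [1, 1],
 [-1, 1]].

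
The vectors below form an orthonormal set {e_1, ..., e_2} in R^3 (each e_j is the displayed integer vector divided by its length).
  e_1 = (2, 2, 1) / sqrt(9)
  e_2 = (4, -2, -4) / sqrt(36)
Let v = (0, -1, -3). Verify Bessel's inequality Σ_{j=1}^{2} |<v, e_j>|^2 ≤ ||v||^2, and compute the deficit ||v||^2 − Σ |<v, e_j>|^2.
Σ |<v, e_j>|^2 = 74/9; ||v||^2 = 10; deficit = 16/9

Write each e_j = u_j / sqrt(<u_j, u_j>) where u_j is the displayed integer vector. Then <v, e_j> = <v, u_j> / sqrt(<u_j, u_j>), so |<v, e_j>|^2 = <v, u_j>^2 / <u_j, u_j>.
Coefficients: <v, e_1> = -5/sqrt(9), <v, e_2> = 14/sqrt(36).
Square and sum: Σ |<v, e_j>|^2 = 74/9.
Compute ||v||^2 = v·v = 10.
Deficit = 10 − 74/9 = 16/9 ≥ 0, confirming Bessel's inequality. (The deficit equals ||v − Σ <v,e_j> e_j||^2, the squared distance from v to span{e_j}.)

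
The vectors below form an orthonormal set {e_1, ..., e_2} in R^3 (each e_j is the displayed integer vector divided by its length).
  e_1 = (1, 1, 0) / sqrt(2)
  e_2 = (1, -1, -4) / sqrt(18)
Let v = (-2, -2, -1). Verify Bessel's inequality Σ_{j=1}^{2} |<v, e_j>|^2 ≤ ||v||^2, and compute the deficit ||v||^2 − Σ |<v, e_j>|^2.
Σ |<v, e_j>|^2 = 80/9; ||v||^2 = 9; deficit = 1/9

Write each e_j = u_j / sqrt(<u_j, u_j>) where u_j is the displayed integer vector. Then <v, e_j> = <v, u_j> / sqrt(<u_j, u_j>), so |<v, e_j>|^2 = <v, u_j>^2 / <u_j, u_j>.
Coefficients: <v, e_1> = -4/sqrt(2), <v, e_2> = 4/sqrt(18).
Square and sum: Σ |<v, e_j>|^2 = 80/9.
Compute ||v||^2 = v·v = 9.
Deficit = 9 − 80/9 = 1/9 ≥ 0, confirming Bessel's inequality. (The deficit equals ||v − Σ <v,e_j> e_j||^2, the squared distance from v to span{e_j}.)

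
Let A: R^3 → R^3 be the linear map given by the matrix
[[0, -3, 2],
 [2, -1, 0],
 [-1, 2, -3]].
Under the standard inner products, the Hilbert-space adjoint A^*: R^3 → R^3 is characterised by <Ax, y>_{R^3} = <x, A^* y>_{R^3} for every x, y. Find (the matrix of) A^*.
A^* = A^T =
[[0, 2, -1],
 [-3, -1, 2],
 [2, 0, -3]]

For real matrices with standard dot products, the defining identity <Ax, y> = <x, A^* y> gives (Ax)^T y = x^T (A^*) y, i.e. x^T A^T y = x^T (A^*) y. Since this holds for all x, y, we must have A^* = A^T. Therefore
A^* =
[[0, 2, -1],
 [-3, -1, 2],
 [2, 0, -3]].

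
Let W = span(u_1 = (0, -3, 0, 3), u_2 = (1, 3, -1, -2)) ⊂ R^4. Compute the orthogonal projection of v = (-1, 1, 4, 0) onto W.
proj_W(v) = (-9/5, -2/5, 9/5, -7/5)

Set up U = [u_1 | ... | u_2] ∈ R^(4×2). The projector onto W = col(U) is P = U (U^T U)^(-1) U^T.
Compute U^T U =
  [18, -15]
  [-15, 15],
and U^T v = (-3, -2).
Solve U^T U · c = U^T v for the coefficients: c = (-5/3, -9/5). The projection is proj_W(v) = U c.
Check: (v - proj_W(v)) · u_1 = 0  (should be 0).
Check: (v - proj_W(v)) · u_2 = 0  (should be 0).
Result: proj_W(v) = (-9/5, -2/5, 9/5, -7/5).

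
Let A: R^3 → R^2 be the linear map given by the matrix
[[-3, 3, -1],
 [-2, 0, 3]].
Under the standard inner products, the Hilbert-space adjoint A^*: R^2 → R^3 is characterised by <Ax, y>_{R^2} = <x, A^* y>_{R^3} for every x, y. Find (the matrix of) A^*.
A^* = A^T =
[[-3, -2],
 [3, 0],
 [-1, 3]]

For real matrices with standard dot products, the defining identity <Ax, y> = <x, A^* y> gives (Ax)^T y = x^T (A^*) y, i.e. x^T A^T y = x^T (A^*) y. Since this holds for all x, y, we must have A^* = A^T. Therefore
A^* =
[[-3, -2],
 [3, 0],
 [-1, 3]].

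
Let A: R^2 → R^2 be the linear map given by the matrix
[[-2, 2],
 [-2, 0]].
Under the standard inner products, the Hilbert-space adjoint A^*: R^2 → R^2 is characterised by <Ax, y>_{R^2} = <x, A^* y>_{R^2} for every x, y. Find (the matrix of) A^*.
A^* = A^T =
[[-2, -2],
 [2, 0]]

For real matrices with standard dot products, the defining identity <Ax, y> = <x, A^* y> gives (Ax)^T y = x^T (A^*) y, i.e. x^T A^T y = x^T (A^*) y. Since this holds for all x, y, we must have A^* = A^T. Therefore
A^* =
[[-2, -2],
 [2, 0]].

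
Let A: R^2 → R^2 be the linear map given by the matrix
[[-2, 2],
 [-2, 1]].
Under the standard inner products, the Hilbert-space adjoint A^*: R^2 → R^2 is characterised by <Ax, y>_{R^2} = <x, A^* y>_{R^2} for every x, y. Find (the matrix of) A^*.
A^* = A^T =
[[-2, -2],
 [2, 1]]

For real matrices with standard dot products, the defining identity <Ax, y> = <x, A^* y> gives (Ax)^T y = x^T (A^*) y, i.e. x^T A^T y = x^T (A^*) y. Since this holds for all x, y, we must have A^* = A^T. Therefore
A^* =
[[-2, -2],
 [2, 1]].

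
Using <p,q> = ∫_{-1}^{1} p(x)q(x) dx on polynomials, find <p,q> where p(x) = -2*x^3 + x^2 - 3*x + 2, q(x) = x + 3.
<p,q> = 56/5

Expand the product: p(x)·q(x) = -2*x^4 - 5*x^3 - 7*x + 6.
∫_{-1}^{1} of each monomial x^k gives [2/(k+1) if k even, 0 if k odd]. Integrating term-by-term (or equivalently evaluating the antiderivative F(x) = -2*x^5/5 - 5*x^4/4 - 7*x^2/2 + 6*x at the endpoints):
  F(1) − F(−1) = 17/20 − (-207/20) = 56/5.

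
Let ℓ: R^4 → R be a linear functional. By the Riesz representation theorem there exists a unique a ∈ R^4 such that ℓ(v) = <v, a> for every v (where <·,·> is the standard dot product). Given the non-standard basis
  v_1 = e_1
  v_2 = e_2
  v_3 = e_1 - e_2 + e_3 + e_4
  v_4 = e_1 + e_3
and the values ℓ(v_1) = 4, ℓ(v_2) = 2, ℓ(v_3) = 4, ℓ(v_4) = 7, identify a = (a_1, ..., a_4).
a = (4, 2, 3, -1)

Write a = (a_1, ..., a_4) in the standard basis. For each basis vector v_i, ℓ(v_i) = <v_i, a> is a linear equation in the a_j's. Collect the n equations into a matrix system V a = ℓ, where row i of V is v_i (expressed in the standard basis). Since V is invertible (lower-triangular with 1s on the diagonal, up to permutation), solve by back-substitution:
  V =
[[1, 0, 0, 0],
 [0, 1, 0, 0],
 [1, -1, 1, 1],
 [1, 0, 1, 0]]
  V a = (4, 2, 4, 7)
Solving gives a = (4, 2, 3, -1).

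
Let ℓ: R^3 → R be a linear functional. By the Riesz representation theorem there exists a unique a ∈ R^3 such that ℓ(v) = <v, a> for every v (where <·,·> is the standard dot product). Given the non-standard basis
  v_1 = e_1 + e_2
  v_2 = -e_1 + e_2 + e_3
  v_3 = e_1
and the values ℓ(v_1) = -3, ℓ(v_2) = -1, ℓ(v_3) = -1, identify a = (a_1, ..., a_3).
a = (-1, -2, 0)

Write a = (a_1, ..., a_3) in the standard basis. For each basis vector v_i, ℓ(v_i) = <v_i, a> is a linear equation in the a_j's. Collect the n equations into a matrix system V a = ℓ, where row i of V is v_i (expressed in the standard basis). Since V is invertible (lower-triangular with 1s on the diagonal, up to permutation), solve by back-substitution:
  V =
[[1, 1, 0],
 [-1, 1, 1],
 [1, 0, 0]]
  V a = (-3, -1, -1)
Solving gives a = (-1, -2, 0).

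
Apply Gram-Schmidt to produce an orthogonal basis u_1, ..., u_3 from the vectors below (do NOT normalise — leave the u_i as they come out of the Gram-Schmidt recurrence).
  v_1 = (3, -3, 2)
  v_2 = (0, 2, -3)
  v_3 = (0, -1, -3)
Orthogonal basis:
  u_1 = (3, -3, 2)
  u_2 = (18/11, 4/11, -21/11)
  u_3 = (-135/142, -243/142, -81/71)

Apply the Gram-Schmidt recurrence
  u_1 = v_1
  u_i = v_i − Σ_{j<i} ((v_i · u_j) / (u_j · u_j)) · u_j.

Step by step this gives:
  u_1 = (3, -3, 2)
  u_2 = (18/11, 4/11, -21/11)
  u_3 = (-135/142, -243/142, -81/71)

Orthogonality check:
  u_2 · u_1 = 0 (should be 0)
  u_3 · u_1 = 0 (should be 0)
  u_3 · u_2 = 0 (should be 0)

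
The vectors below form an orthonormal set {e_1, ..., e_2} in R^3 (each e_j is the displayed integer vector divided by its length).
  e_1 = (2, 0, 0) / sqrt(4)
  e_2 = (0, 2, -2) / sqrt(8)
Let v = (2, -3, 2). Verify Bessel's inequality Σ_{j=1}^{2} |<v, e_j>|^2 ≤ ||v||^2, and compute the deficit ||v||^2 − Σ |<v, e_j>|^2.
Σ |<v, e_j>|^2 = 33/2; ||v||^2 = 17; deficit = 1/2

Write each e_j = u_j / sqrt(<u_j, u_j>) where u_j is the displayed integer vector. Then <v, e_j> = <v, u_j> / sqrt(<u_j, u_j>), so |<v, e_j>|^2 = <v, u_j>^2 / <u_j, u_j>.
Coefficients: <v, e_1> = 4/sqrt(4), <v, e_2> = -10/sqrt(8).
Square and sum: Σ |<v, e_j>|^2 = 33/2.
Compute ||v||^2 = v·v = 17.
Deficit = 17 − 33/2 = 1/2 ≥ 0, confirming Bessel's inequality. (The deficit equals ||v − Σ <v,e_j> e_j||^2, the squared distance from v to span{e_j}.)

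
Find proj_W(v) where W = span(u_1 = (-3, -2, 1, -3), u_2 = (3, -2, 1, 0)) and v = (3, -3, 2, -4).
proj_W(v) = (71/34, -73/17, 73/34, -37/17)

Set up U = [u_1 | ... | u_2] ∈ R^(4×2). The projector onto W = col(U) is P = U (U^T U)^(-1) U^T.
Compute U^T U =
  [23, -4]
  [-4, 14],
and U^T v = (11, 17).
Solve U^T U · c = U^T v for the coefficients: c = (37/51, 145/102). The projection is proj_W(v) = U c.
Check: (v - proj_W(v)) · u_1 = 0  (should be 0).
Check: (v - proj_W(v)) · u_2 = 0  (should be 0).
Result: proj_W(v) = (71/34, -73/17, 73/34, -37/17).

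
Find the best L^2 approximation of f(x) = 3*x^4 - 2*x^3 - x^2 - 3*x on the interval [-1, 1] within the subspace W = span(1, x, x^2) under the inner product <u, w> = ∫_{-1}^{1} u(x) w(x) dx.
g(x) = 11*x^2/7 - 21*x/5 - 9/35

The best approximation g ∈ W is the orthogonal projection of f onto W. Writing g = a_0 + a_1 x + a_2 x^2, the coefficients solve the normal equations G · a = b where
  G_{ij} = <φ_i, φ_j> and b_i = <f, φ_i>, with φ_0 = 1, φ_1 = x, φ_2 = x^2.
G =
  [2, 0, 2/3]
  [0, 2/3, 0]
  [2/3, 0, 2/5],
b = (8/15, -14/5, 16/35).
Solving gives a_0 = -9/35, a_1 = -21/5, a_2 = 11/7, so
  g(x) = 11*x^2/7 - 21*x/5 - 9/35.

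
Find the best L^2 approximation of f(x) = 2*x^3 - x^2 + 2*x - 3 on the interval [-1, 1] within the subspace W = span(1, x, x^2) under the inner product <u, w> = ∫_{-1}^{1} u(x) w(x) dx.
g(x) = -x^2 + 16*x/5 - 3

The best approximation g ∈ W is the orthogonal projection of f onto W. Writing g = a_0 + a_1 x + a_2 x^2, the coefficients solve the normal equations G · a = b where
  G_{ij} = <φ_i, φ_j> and b_i = <f, φ_i>, with φ_0 = 1, φ_1 = x, φ_2 = x^2.
G =
  [2, 0, 2/3]
  [0, 2/3, 0]
  [2/3, 0, 2/5],
b = (-20/3, 32/15, -12/5).
Solving gives a_0 = -3, a_1 = 16/5, a_2 = -1, so
  g(x) = -x^2 + 16*x/5 - 3.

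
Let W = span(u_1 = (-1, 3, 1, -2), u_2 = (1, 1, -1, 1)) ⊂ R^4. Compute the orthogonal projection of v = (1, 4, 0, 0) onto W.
proj_W(v) = (37/59, 233/59, -37/59, -12/59)

Set up U = [u_1 | ... | u_2] ∈ R^(4×2). The projector onto W = col(U) is P = U (U^T U)^(-1) U^T.
Compute U^T U =
  [15, -1]
  [-1, 4],
and U^T v = (11, 5).
Solve U^T U · c = U^T v for the coefficients: c = (49/59, 86/59). The projection is proj_W(v) = U c.
Check: (v - proj_W(v)) · u_1 = 0  (should be 0).
Check: (v - proj_W(v)) · u_2 = 0  (should be 0).
Result: proj_W(v) = (37/59, 233/59, -37/59, -12/59).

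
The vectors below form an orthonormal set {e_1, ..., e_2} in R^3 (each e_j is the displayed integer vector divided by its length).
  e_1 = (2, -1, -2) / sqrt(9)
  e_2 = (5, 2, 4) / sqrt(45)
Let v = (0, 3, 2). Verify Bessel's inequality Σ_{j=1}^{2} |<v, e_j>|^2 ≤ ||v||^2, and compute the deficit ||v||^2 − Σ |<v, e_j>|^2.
Σ |<v, e_j>|^2 = 49/5; ||v||^2 = 13; deficit = 16/5

Write each e_j = u_j / sqrt(<u_j, u_j>) where u_j is the displayed integer vector. Then <v, e_j> = <v, u_j> / sqrt(<u_j, u_j>), so |<v, e_j>|^2 = <v, u_j>^2 / <u_j, u_j>.
Coefficients: <v, e_1> = -7/sqrt(9), <v, e_2> = 14/sqrt(45).
Square and sum: Σ |<v, e_j>|^2 = 49/5.
Compute ||v||^2 = v·v = 13.
Deficit = 13 − 49/5 = 16/5 ≥ 0, confirming Bessel's inequality. (The deficit equals ||v − Σ <v,e_j> e_j||^2, the squared distance from v to span{e_j}.)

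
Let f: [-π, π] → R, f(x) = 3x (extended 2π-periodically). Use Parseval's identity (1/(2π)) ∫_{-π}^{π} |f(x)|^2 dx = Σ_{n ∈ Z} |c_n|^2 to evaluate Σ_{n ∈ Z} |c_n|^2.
Σ |c_n|^2 = 3π^2

Expand and integrate term by term over [-π, π]:
  ∫ (3x)^2 dx = 9·(2π^3/3); ∫ 2·3·(0)·x dx = 0 (odd integrand); ∫ 0^2 dx = 0·2π.
So (1/(2π)) ∫_{-π}^{π} (3x)^2 dx = 9π^2/3 + 0 = 3π^2.
Parseval ⇒ Σ |c_n|^2 = 3π^2.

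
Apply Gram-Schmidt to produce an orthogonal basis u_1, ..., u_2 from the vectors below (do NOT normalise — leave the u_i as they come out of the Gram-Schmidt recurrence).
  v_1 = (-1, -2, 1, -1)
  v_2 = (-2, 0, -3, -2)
Orthogonal basis:
  u_1 = (-1, -2, 1, -1)
  u_2 = (-13/7, 2/7, -22/7, -13/7)

Apply the Gram-Schmidt recurrence
  u_1 = v_1
  u_i = v_i − Σ_{j<i} ((v_i · u_j) / (u_j · u_j)) · u_j.

Step by step this gives:
  u_1 = (-1, -2, 1, -1)
  u_2 = (-13/7, 2/7, -22/7, -13/7)

Orthogonality check:
  u_2 · u_1 = 0 (should be 0)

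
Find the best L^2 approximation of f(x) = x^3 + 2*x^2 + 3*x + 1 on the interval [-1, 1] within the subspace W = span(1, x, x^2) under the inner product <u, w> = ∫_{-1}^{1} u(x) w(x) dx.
g(x) = 2*x^2 + 18*x/5 + 1

The best approximation g ∈ W is the orthogonal projection of f onto W. Writing g = a_0 + a_1 x + a_2 x^2, the coefficients solve the normal equations G · a = b where
  G_{ij} = <φ_i, φ_j> and b_i = <f, φ_i>, with φ_0 = 1, φ_1 = x, φ_2 = x^2.
G =
  [2, 0, 2/3]
  [0, 2/3, 0]
  [2/3, 0, 2/5],
b = (10/3, 12/5, 22/15).
Solving gives a_0 = 1, a_1 = 18/5, a_2 = 2, so
  g(x) = 2*x^2 + 18*x/5 + 1.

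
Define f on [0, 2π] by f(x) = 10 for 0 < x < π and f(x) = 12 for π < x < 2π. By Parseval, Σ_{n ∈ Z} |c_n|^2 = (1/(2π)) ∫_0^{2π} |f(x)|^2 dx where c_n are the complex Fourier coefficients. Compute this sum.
Σ |c_n|^2 = 122

Parseval equates the L^2 energy of f (normalised by 1/(2π)) with the ℓ^2 sum of its Fourier coefficients: (1/(2π)) ∫_0^{2π} |f|^2 = Σ |c_n|^2.
Compute the left side: (1/(2π)) [∫_0^π 10^2 dx + ∫_π^{2π} 12^2 dx] = (1/(2π)) · (100π + 144π) = (100 + 144)/2 = 122.
So Σ_{n ∈ Z} |c_n|^2 = 122.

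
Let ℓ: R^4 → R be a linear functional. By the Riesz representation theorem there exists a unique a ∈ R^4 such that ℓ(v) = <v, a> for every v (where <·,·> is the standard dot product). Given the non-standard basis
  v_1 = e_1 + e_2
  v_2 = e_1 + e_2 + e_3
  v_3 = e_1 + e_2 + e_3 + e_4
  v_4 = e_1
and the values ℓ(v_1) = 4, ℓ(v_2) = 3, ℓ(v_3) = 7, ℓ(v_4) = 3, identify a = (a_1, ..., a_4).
a = (3, 1, -1, 4)

Write a = (a_1, ..., a_4) in the standard basis. For each basis vector v_i, ℓ(v_i) = <v_i, a> is a linear equation in the a_j's. Collect the n equations into a matrix system V a = ℓ, where row i of V is v_i (expressed in the standard basis). Since V is invertible (lower-triangular with 1s on the diagonal, up to permutation), solve by back-substitution:
  V =
[[1, 1, 0, 0],
 [1, 1, 1, 0],
 [1, 1, 1, 1],
 [1, 0, 0, 0]]
  V a = (4, 3, 7, 3)
Solving gives a = (3, 1, -1, 4).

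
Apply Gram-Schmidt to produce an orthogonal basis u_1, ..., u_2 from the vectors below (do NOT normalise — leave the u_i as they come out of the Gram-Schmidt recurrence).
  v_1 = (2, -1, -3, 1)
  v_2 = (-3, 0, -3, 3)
Orthogonal basis:
  u_1 = (2, -1, -3, 1)
  u_2 = (-19/5, 2/5, -9/5, 13/5)

Apply the Gram-Schmidt recurrence
  u_1 = v_1
  u_i = v_i − Σ_{j<i} ((v_i · u_j) / (u_j · u_j)) · u_j.

Step by step this gives:
  u_1 = (2, -1, -3, 1)
  u_2 = (-19/5, 2/5, -9/5, 13/5)

Orthogonality check:
  u_2 · u_1 = 0 (should be 0)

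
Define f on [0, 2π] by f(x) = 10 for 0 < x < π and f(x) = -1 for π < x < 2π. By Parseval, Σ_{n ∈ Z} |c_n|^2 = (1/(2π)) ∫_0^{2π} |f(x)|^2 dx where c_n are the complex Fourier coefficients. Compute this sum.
Σ |c_n|^2 = 101/2

Parseval equates the L^2 energy of f (normalised by 1/(2π)) with the ℓ^2 sum of its Fourier coefficients: (1/(2π)) ∫_0^{2π} |f|^2 = Σ |c_n|^2.
Compute the left side: (1/(2π)) [∫_0^π 10^2 dx + ∫_π^{2π} (-1)^2 dx] = (1/(2π)) · (100π + 1π) = (100 + 1)/2 = 101/2.
So Σ_{n ∈ Z} |c_n|^2 = 101/2.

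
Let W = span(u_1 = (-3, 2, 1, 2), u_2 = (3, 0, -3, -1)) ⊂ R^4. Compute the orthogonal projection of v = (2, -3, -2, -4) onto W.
proj_W(v) = (261/73, -194/73, -67/73, -184/73)

Set up U = [u_1 | ... | u_2] ∈ R^(4×2). The projector onto W = col(U) is P = U (U^T U)^(-1) U^T.
Compute U^T U =
  [18, -14]
  [-14, 19],
and U^T v = (-22, 16).
Solve U^T U · c = U^T v for the coefficients: c = (-97/73, -10/73). The projection is proj_W(v) = U c.
Check: (v - proj_W(v)) · u_1 = 0  (should be 0).
Check: (v - proj_W(v)) · u_2 = 0  (should be 0).
Result: proj_W(v) = (261/73, -194/73, -67/73, -184/73).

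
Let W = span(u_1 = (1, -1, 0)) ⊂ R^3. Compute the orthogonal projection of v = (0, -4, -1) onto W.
proj_W(v) = (2, -2, 0)

Set up U = [u_1 | ... | u_1] ∈ R^(3×1). The projector onto W = col(U) is P = U (U^T U)^(-1) U^T.
Compute U^T U =
  [2],
and U^T v = (4).
Solve U^T U · c = U^T v for the coefficients: c = (2). The projection is proj_W(v) = U c.
Check: (v - proj_W(v)) · u_1 = 0  (should be 0).
Result: proj_W(v) = (2, -2, 0).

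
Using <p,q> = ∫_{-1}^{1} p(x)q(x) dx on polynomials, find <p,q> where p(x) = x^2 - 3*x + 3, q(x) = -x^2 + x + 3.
<p,q> = 78/5

Expand the product: p(x)·q(x) = -x^4 + 4*x^3 - 3*x^2 - 6*x + 9.
∫_{-1}^{1} of each monomial x^k gives [2/(k+1) if k even, 0 if k odd]. Integrating term-by-term (or equivalently evaluating the antiderivative F(x) = -x^5/5 + x^4 - x^3 - 3*x^2 + 9*x at the endpoints):
  F(1) − F(−1) = 29/5 − (-49/5) = 78/5.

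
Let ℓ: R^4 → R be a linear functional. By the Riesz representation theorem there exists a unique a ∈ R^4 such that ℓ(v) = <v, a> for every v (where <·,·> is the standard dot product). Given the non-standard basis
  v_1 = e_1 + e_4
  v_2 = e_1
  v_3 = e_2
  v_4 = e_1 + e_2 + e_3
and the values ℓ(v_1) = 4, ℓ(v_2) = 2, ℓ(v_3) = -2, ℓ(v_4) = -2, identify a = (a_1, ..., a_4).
a = (2, -2, -2, 2)

Write a = (a_1, ..., a_4) in the standard basis. For each basis vector v_i, ℓ(v_i) = <v_i, a> is a linear equation in the a_j's. Collect the n equations into a matrix system V a = ℓ, where row i of V is v_i (expressed in the standard basis). Since V is invertible (lower-triangular with 1s on the diagonal, up to permutation), solve by back-substitution:
  V =
[[1, 0, 0, 1],
 [1, 0, 0, 0],
 [0, 1, 0, 0],
 [1, 1, 1, 0]]
  V a = (4, 2, -2, -2)
Solving gives a = (2, -2, -2, 2).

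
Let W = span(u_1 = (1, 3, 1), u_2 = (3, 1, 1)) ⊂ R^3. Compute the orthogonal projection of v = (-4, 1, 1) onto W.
proj_W(v) = (-65/18, 25/18, -5/9)

Set up U = [u_1 | ... | u_2] ∈ R^(3×2). The projector onto W = col(U) is P = U (U^T U)^(-1) U^T.
Compute U^T U =
  [11, 7]
  [7, 11],
and U^T v = (0, -10).
Solve U^T U · c = U^T v for the coefficients: c = (35/36, -55/36). The projection is proj_W(v) = U c.
Check: (v - proj_W(v)) · u_1 = 0  (should be 0).
Check: (v - proj_W(v)) · u_2 = 0  (should be 0).
Result: proj_W(v) = (-65/18, 25/18, -5/9).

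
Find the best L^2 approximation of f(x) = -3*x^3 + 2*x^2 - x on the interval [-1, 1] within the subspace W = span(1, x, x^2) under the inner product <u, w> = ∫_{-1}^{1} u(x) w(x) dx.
g(x) = 2*x^2 - 14*x/5

The best approximation g ∈ W is the orthogonal projection of f onto W. Writing g = a_0 + a_1 x + a_2 x^2, the coefficients solve the normal equations G · a = b where
  G_{ij} = <φ_i, φ_j> and b_i = <f, φ_i>, with φ_0 = 1, φ_1 = x, φ_2 = x^2.
G =
  [2, 0, 2/3]
  [0, 2/3, 0]
  [2/3, 0, 2/5],
b = (4/3, -28/15, 4/5).
Solving gives a_0 = 0, a_1 = -14/5, a_2 = 2, so
  g(x) = 2*x^2 - 14*x/5.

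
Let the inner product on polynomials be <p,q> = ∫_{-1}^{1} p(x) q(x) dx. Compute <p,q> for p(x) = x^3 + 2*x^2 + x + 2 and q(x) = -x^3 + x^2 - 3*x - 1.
<p,q> = -248/35

Expand the product: p(x)·q(x) = -x^6 - x^5 - 2*x^4 - 8*x^3 - 3*x^2 - 7*x - 2.
∫_{-1}^{1} of each monomial x^k gives [2/(k+1) if k even, 0 if k odd]. Integrating term-by-term (or equivalently evaluating the antiderivative F(x) = -x^7/7 - x^6/6 - 2*x^5/5 - 2*x^4 - x^3 - 7*x^2/2 - 2*x at the endpoints):
  F(1) − F(−1) = -967/105 − (-223/105) = -248/35.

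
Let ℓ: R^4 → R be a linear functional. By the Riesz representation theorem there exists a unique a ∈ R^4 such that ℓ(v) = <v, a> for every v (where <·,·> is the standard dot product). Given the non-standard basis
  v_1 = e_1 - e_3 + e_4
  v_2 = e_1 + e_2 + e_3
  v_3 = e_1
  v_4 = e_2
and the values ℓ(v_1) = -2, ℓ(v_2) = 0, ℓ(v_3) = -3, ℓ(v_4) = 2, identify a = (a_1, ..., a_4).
a = (-3, 2, 1, 2)

Write a = (a_1, ..., a_4) in the standard basis. For each basis vector v_i, ℓ(v_i) = <v_i, a> is a linear equation in the a_j's. Collect the n equations into a matrix system V a = ℓ, where row i of V is v_i (expressed in the standard basis). Since V is invertible (lower-triangular with 1s on the diagonal, up to permutation), solve by back-substitution:
  V =
[[1, 0, -1, 1],
 [1, 1, 1, 0],
 [1, 0, 0, 0],
 [0, 1, 0, 0]]
  V a = (-2, 0, -3, 2)
Solving gives a = (-3, 2, 1, 2).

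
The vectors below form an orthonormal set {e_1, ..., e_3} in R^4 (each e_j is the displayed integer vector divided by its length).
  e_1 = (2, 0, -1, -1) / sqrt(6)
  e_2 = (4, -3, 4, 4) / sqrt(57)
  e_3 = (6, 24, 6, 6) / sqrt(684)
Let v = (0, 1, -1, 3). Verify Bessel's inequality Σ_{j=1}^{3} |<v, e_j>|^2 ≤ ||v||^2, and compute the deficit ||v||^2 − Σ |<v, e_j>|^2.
Σ |<v, e_j>|^2 = 3; ||v||^2 = 11; deficit = 8

Write each e_j = u_j / sqrt(<u_j, u_j>) where u_j is the displayed integer vector. Then <v, e_j> = <v, u_j> / sqrt(<u_j, u_j>), so |<v, e_j>|^2 = <v, u_j>^2 / <u_j, u_j>.
Coefficients: <v, e_1> = -2/sqrt(6), <v, e_2> = 5/sqrt(57), <v, e_3> = 36/sqrt(684).
Square and sum: Σ |<v, e_j>|^2 = 3.
Compute ||v||^2 = v·v = 11.
Deficit = 11 − 3 = 8 ≥ 0, confirming Bessel's inequality. (The deficit equals ||v − Σ <v,e_j> e_j||^2, the squared distance from v to span{e_j}.)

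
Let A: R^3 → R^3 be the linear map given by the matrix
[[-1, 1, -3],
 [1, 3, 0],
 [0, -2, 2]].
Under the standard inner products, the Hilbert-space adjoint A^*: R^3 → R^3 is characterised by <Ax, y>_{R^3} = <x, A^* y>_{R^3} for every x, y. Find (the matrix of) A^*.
A^* = A^T =
[[-1, 1, 0],
 [1, 3, -2],
 [-3, 0, 2]]

For real matrices with standard dot products, the defining identity <Ax, y> = <x, A^* y> gives (Ax)^T y = x^T (A^*) y, i.e. x^T A^T y = x^T (A^*) y. Since this holds for all x, y, we must have A^* = A^T. Therefore
A^* =
[[-1, 1, 0],
 [1, 3, -2],
 [-3, 0, 2]].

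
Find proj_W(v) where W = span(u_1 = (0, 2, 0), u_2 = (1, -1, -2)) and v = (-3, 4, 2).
proj_W(v) = (-7/5, 4, 14/5)

Set up U = [u_1 | ... | u_2] ∈ R^(3×2). The projector onto W = col(U) is P = U (U^T U)^(-1) U^T.
Compute U^T U =
  [4, -2]
  [-2, 6],
and U^T v = (8, -11).
Solve U^T U · c = U^T v for the coefficients: c = (13/10, -7/5). The projection is proj_W(v) = U c.
Check: (v - proj_W(v)) · u_1 = 0  (should be 0).
Check: (v - proj_W(v)) · u_2 = 0  (should be 0).
Result: proj_W(v) = (-7/5, 4, 14/5).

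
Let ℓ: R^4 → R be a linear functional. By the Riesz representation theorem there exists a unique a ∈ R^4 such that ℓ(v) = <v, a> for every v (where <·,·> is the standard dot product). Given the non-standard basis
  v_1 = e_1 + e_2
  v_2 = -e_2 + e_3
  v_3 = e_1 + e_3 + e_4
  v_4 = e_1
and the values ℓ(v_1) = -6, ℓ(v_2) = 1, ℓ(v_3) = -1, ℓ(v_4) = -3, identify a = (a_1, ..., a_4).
a = (-3, -3, -2, 4)

Write a = (a_1, ..., a_4) in the standard basis. For each basis vector v_i, ℓ(v_i) = <v_i, a> is a linear equation in the a_j's. Collect the n equations into a matrix system V a = ℓ, where row i of V is v_i (expressed in the standard basis). Since V is invertible (lower-triangular with 1s on the diagonal, up to permutation), solve by back-substitution:
  V =
[[1, 1, 0, 0],
 [0, -1, 1, 0],
 [1, 0, 1, 1],
 [1, 0, 0, 0]]
  V a = (-6, 1, -1, -3)
Solving gives a = (-3, -3, -2, 4).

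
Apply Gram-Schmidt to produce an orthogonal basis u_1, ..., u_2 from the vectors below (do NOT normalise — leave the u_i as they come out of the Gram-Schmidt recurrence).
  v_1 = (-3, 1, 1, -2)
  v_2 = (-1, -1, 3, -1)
Orthogonal basis:
  u_1 = (-3, 1, 1, -2)
  u_2 = (2/5, -22/15, 38/15, -1/15)

Apply the Gram-Schmidt recurrence
  u_1 = v_1
  u_i = v_i − Σ_{j<i} ((v_i · u_j) / (u_j · u_j)) · u_j.

Step by step this gives:
  u_1 = (-3, 1, 1, -2)
  u_2 = (2/5, -22/15, 38/15, -1/15)

Orthogonality check:
  u_2 · u_1 = 0 (should be 0)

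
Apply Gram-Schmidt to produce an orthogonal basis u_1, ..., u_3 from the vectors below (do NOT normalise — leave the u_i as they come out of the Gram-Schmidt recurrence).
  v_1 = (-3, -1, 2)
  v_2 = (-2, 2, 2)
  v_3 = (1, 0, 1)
Orthogonal basis:
  u_1 = (-3, -1, 2)
  u_2 = (-2/7, 18/7, 6/7)
  u_3 = (21/26, -7/26, 14/13)

Apply the Gram-Schmidt recurrence
  u_1 = v_1
  u_i = v_i − Σ_{j<i} ((v_i · u_j) / (u_j · u_j)) · u_j.

Step by step this gives:
  u_1 = (-3, -1, 2)
  u_2 = (-2/7, 18/7, 6/7)
  u_3 = (21/26, -7/26, 14/13)

Orthogonality check:
  u_2 · u_1 = 0 (should be 0)
  u_3 · u_1 = 0 (should be 0)
  u_3 · u_2 = 0 (should be 0)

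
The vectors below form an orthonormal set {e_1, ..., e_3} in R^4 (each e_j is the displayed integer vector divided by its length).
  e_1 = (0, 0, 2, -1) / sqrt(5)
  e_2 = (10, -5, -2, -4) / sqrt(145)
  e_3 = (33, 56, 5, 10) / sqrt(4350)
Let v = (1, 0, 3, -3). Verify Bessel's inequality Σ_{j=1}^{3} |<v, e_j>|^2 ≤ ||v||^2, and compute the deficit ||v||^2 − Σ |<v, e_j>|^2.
Σ |<v, e_j>|^2 = 451/25; ||v||^2 = 19; deficit = 24/25

Write each e_j = u_j / sqrt(<u_j, u_j>) where u_j is the displayed integer vector. Then <v, e_j> = <v, u_j> / sqrt(<u_j, u_j>), so |<v, e_j>|^2 = <v, u_j>^2 / <u_j, u_j>.
Coefficients: <v, e_1> = 9/sqrt(5), <v, e_2> = 16/sqrt(145), <v, e_3> = 18/sqrt(4350).
Square and sum: Σ |<v, e_j>|^2 = 451/25.
Compute ||v||^2 = v·v = 19.
Deficit = 19 − 451/25 = 24/25 ≥ 0, confirming Bessel's inequality. (The deficit equals ||v − Σ <v,e_j> e_j||^2, the squared distance from v to span{e_j}.)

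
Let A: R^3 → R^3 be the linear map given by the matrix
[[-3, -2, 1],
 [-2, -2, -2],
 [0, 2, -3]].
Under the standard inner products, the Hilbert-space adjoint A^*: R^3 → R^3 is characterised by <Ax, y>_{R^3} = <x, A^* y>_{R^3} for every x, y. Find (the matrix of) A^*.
A^* = A^T =
[[-3, -2, 0],
 [-2, -2, 2],
 [1, -2, -3]]

For real matrices with standard dot products, the defining identity <Ax, y> = <x, A^* y> gives (Ax)^T y = x^T (A^*) y, i.e. x^T A^T y = x^T (A^*) y. Since this holds for all x, y, we must have A^* = A^T. Therefore
A^* =
[[-3, -2, 0],
 [-2, -2, 2],
 [1, -2, -3]].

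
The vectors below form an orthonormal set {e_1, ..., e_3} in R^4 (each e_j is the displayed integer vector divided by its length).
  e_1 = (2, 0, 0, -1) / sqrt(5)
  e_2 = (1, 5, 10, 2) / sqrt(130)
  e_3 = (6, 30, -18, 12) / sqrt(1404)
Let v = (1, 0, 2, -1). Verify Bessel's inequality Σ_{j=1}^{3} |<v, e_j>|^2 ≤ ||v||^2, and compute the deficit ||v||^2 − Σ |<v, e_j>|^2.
Σ |<v, e_j>|^2 = 35/6; ||v||^2 = 6; deficit = 1/6

Write each e_j = u_j / sqrt(<u_j, u_j>) where u_j is the displayed integer vector. Then <v, e_j> = <v, u_j> / sqrt(<u_j, u_j>), so |<v, e_j>|^2 = <v, u_j>^2 / <u_j, u_j>.
Coefficients: <v, e_1> = 3/sqrt(5), <v, e_2> = 19/sqrt(130), <v, e_3> = -42/sqrt(1404).
Square and sum: Σ |<v, e_j>|^2 = 35/6.
Compute ||v||^2 = v·v = 6.
Deficit = 6 − 35/6 = 1/6 ≥ 0, confirming Bessel's inequality. (The deficit equals ||v − Σ <v,e_j> e_j||^2, the squared distance from v to span{e_j}.)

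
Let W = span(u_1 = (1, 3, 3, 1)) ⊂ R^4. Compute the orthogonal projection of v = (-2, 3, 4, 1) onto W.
proj_W(v) = (1, 3, 3, 1)

Set up U = [u_1 | ... | u_1] ∈ R^(4×1). The projector onto W = col(U) is P = U (U^T U)^(-1) U^T.
Compute U^T U =
  [20],
and U^T v = (20).
Solve U^T U · c = U^T v for the coefficients: c = (1). The projection is proj_W(v) = U c.
Check: (v - proj_W(v)) · u_1 = 0  (should be 0).
Result: proj_W(v) = (1, 3, 3, 1).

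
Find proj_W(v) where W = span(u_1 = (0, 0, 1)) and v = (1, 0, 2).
proj_W(v) = (0, 0, 2)

Set up U = [u_1 | ... | u_1] ∈ R^(3×1). The projector onto W = col(U) is P = U (U^T U)^(-1) U^T.
Compute U^T U =
  [1],
and U^T v = (2).
Solve U^T U · c = U^T v for the coefficients: c = (2). The projection is proj_W(v) = U c.
Check: (v - proj_W(v)) · u_1 = 0  (should be 0).
Result: proj_W(v) = (0, 0, 2).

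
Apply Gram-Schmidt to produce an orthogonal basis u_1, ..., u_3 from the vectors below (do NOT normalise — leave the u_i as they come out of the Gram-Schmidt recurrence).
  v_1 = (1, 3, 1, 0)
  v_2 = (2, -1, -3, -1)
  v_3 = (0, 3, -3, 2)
Orthogonal basis:
  u_1 = (1, 3, 1, 0)
  u_2 = (26/11, 1/11, -29/11, -1)
  u_3 = (-242/149, 197/149, -349/149, 366/149)

Apply the Gram-Schmidt recurrence
  u_1 = v_1
  u_i = v_i − Σ_{j<i} ((v_i · u_j) / (u_j · u_j)) · u_j.

Step by step this gives:
  u_1 = (1, 3, 1, 0)
  u_2 = (26/11, 1/11, -29/11, -1)
  u_3 = (-242/149, 197/149, -349/149, 366/149)

Orthogonality check:
  u_2 · u_1 = 0 (should be 0)
  u_3 · u_1 = 0 (should be 0)
  u_3 · u_2 = 0 (should be 0)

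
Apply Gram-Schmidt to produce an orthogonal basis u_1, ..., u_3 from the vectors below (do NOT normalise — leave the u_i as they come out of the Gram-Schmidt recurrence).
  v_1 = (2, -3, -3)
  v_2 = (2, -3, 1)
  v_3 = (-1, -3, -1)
Orthogonal basis:
  u_1 = (2, -3, -3)
  u_2 = (12/11, -18/11, 26/11)
  u_3 = (-27/13, -18/13, 0)

Apply the Gram-Schmidt recurrence
  u_1 = v_1
  u_i = v_i − Σ_{j<i} ((v_i · u_j) / (u_j · u_j)) · u_j.

Step by step this gives:
  u_1 = (2, -3, -3)
  u_2 = (12/11, -18/11, 26/11)
  u_3 = (-27/13, -18/13, 0)

Orthogonality check:
  u_2 · u_1 = 0 (should be 0)
  u_3 · u_1 = 0 (should be 0)
  u_3 · u_2 = 0 (should be 0)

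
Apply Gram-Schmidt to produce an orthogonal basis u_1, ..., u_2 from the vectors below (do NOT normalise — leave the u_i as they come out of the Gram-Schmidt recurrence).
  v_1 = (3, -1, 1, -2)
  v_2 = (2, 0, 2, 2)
Orthogonal basis:
  u_1 = (3, -1, 1, -2)
  u_2 = (6/5, 4/15, 26/15, 38/15)

Apply the Gram-Schmidt recurrence
  u_1 = v_1
  u_i = v_i − Σ_{j<i} ((v_i · u_j) / (u_j · u_j)) · u_j.

Step by step this gives:
  u_1 = (3, -1, 1, -2)
  u_2 = (6/5, 4/15, 26/15, 38/15)

Orthogonality check:
  u_2 · u_1 = 0 (should be 0)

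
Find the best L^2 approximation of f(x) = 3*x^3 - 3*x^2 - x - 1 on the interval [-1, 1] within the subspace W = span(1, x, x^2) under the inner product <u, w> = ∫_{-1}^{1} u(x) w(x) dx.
g(x) = -3*x^2 + 4*x/5 - 1

The best approximation g ∈ W is the orthogonal projection of f onto W. Writing g = a_0 + a_1 x + a_2 x^2, the coefficients solve the normal equations G · a = b where
  G_{ij} = <φ_i, φ_j> and b_i = <f, φ_i>, with φ_0 = 1, φ_1 = x, φ_2 = x^2.
G =
  [2, 0, 2/3]
  [0, 2/3, 0]
  [2/3, 0, 2/5],
b = (-4, 8/15, -28/15).
Solving gives a_0 = -1, a_1 = 4/5, a_2 = -3, so
  g(x) = -3*x^2 + 4*x/5 - 1.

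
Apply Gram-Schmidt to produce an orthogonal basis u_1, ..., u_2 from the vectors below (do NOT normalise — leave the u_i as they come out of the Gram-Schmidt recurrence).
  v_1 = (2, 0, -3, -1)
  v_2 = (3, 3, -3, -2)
Orthogonal basis:
  u_1 = (2, 0, -3, -1)
  u_2 = (4/7, 3, 9/14, -11/14)

Apply the Gram-Schmidt recurrence
  u_1 = v_1
  u_i = v_i − Σ_{j<i} ((v_i · u_j) / (u_j · u_j)) · u_j.

Step by step this gives:
  u_1 = (2, 0, -3, -1)
  u_2 = (4/7, 3, 9/14, -11/14)

Orthogonality check:
  u_2 · u_1 = 0 (should be 0)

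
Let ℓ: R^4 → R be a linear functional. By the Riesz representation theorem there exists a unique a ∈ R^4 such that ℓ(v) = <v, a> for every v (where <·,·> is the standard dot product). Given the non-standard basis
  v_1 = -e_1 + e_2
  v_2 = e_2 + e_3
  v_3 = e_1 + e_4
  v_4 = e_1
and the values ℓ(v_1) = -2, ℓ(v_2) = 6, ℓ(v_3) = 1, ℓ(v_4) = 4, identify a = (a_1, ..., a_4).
a = (4, 2, 4, -3)

Write a = (a_1, ..., a_4) in the standard basis. For each basis vector v_i, ℓ(v_i) = <v_i, a> is a linear equation in the a_j's. Collect the n equations into a matrix system V a = ℓ, where row i of V is v_i (expressed in the standard basis). Since V is invertible (lower-triangular with 1s on the diagonal, up to permutation), solve by back-substitution:
  V =
[[-1, 1, 0, 0],
 [0, 1, 1, 0],
 [1, 0, 0, 1],
 [1, 0, 0, 0]]
  V a = (-2, 6, 1, 4)
Solving gives a = (4, 2, 4, -3).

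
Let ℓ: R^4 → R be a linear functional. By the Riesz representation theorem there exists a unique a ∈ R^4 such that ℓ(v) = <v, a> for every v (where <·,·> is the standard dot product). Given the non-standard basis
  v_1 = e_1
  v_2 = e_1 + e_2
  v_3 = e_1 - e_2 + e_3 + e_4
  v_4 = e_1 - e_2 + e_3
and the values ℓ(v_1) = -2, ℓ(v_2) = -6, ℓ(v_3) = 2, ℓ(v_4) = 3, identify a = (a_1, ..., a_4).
a = (-2, -4, 1, -1)

Write a = (a_1, ..., a_4) in the standard basis. For each basis vector v_i, ℓ(v_i) = <v_i, a> is a linear equation in the a_j's. Collect the n equations into a matrix system V a = ℓ, where row i of V is v_i (expressed in the standard basis). Since V is invertible (lower-triangular with 1s on the diagonal, up to permutation), solve by back-substitution:
  V =
[[1, 0, 0, 0],
 [1, 1, 0, 0],
 [1, -1, 1, 1],
 [1, -1, 1, 0]]
  V a = (-2, -6, 2, 3)
Solving gives a = (-2, -4, 1, -1).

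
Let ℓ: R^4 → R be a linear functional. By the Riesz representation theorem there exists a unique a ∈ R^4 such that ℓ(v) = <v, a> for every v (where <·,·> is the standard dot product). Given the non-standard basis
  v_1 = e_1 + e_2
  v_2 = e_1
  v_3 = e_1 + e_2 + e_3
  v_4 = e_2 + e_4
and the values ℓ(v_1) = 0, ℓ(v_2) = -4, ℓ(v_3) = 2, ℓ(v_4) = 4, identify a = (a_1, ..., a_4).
a = (-4, 4, 2, 0)

Write a = (a_1, ..., a_4) in the standard basis. For each basis vector v_i, ℓ(v_i) = <v_i, a> is a linear equation in the a_j's. Collect the n equations into a matrix system V a = ℓ, where row i of V is v_i (expressed in the standard basis). Since V is invertible (lower-triangular with 1s on the diagonal, up to permutation), solve by back-substitution:
  V =
[[1, 1, 0, 0],
 [1, 0, 0, 0],
 [1, 1, 1, 0],
 [0, 1, 0, 1]]
  V a = (0, -4, 2, 4)
Solving gives a = (-4, 4, 2, 0).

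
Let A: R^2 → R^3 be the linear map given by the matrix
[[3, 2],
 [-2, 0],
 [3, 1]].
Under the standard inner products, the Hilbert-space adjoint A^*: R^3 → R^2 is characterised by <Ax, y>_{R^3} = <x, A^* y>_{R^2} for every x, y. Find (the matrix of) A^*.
A^* = A^T =
[[3, -2, 3],
 [2, 0, 1]]

For real matrices with standard dot products, the defining identity <Ax, y> = <x, A^* y> gives (Ax)^T y = x^T (A^*) y, i.e. x^T A^T y = x^T (A^*) y. Since this holds for all x, y, we must have A^* = A^T. Therefore
A^* =
[[3, -2, 3],
 [2, 0, 1]].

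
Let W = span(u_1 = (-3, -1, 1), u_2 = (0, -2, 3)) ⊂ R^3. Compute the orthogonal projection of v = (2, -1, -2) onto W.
proj_W(v) = (213/118, 89/118, -49/59)

Set up U = [u_1 | ... | u_2] ∈ R^(3×2). The projector onto W = col(U) is P = U (U^T U)^(-1) U^T.
Compute U^T U =
  [11, 5]
  [5, 13],
and U^T v = (-7, -4).
Solve U^T U · c = U^T v for the coefficients: c = (-71/118, -9/118). The projection is proj_W(v) = U c.
Check: (v - proj_W(v)) · u_1 = 0  (should be 0).
Check: (v - proj_W(v)) · u_2 = 0  (should be 0).
Result: proj_W(v) = (213/118, 89/118, -49/59).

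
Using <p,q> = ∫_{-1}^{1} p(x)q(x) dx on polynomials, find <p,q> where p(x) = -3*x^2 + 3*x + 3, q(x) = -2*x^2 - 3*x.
<p,q> = -38/5

Expand the product: p(x)·q(x) = 6*x^4 + 3*x^3 - 15*x^2 - 9*x.
∫_{-1}^{1} of each monomial x^k gives [2/(k+1) if k even, 0 if k odd]. Integrating term-by-term (or equivalently evaluating the antiderivative F(x) = 6*x^5/5 + 3*x^4/4 - 5*x^3 - 9*x^2/2 at the endpoints):
  F(1) − F(−1) = -151/20 − (1/20) = -38/5.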